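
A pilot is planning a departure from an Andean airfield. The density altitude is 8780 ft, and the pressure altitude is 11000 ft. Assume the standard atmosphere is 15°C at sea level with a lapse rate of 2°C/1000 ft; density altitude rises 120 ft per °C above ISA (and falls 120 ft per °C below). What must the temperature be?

-25.5°C

Density altitude − pressure altitude = 8780 − 11000 = -2220 ft.
At 120 ft/°C that is an ISA deviation of -2220/120 = -18.5°C.
ISA temperature at 11000 ft = 15 − 2 × (11000/1000) = -7°C.
OAT = ISA + deviation = -7 + (-18.5) = -25.5°C.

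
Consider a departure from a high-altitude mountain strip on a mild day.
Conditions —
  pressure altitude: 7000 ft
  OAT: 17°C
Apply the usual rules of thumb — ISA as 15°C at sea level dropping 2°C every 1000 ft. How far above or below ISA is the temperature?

ISA+16°C

ISA temperature at 7000 ft = 15 − 2 × (7000/1000) = 1°C.
Deviation = OAT − ISA = 17 − 1 = +16°C.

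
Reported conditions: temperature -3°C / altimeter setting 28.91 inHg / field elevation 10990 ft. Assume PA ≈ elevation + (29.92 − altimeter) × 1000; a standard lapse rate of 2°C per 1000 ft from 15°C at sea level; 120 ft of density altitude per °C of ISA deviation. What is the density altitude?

12720 ft

Pressure altitude = 10990 + (29.92 − 28.91) × 1000 = 10990 + (+1010) = 12000 ft.
ISA temperature at 12000 ft = 15 − 2 × (12000/1000) = -9°C.
ISA deviation = -3 − (-9) = +6°C.
Density altitude = 12000 + 120 × (6) = 12720 ft.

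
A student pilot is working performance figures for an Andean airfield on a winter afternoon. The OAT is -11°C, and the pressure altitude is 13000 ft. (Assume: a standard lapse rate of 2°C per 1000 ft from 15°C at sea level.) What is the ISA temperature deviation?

ISA temperature at 13000 ft = 15 − 2 × (13000/1000) = -11°C.
Deviation = OAT − ISA = -11 − (-11) = 0°C.

ISA0°C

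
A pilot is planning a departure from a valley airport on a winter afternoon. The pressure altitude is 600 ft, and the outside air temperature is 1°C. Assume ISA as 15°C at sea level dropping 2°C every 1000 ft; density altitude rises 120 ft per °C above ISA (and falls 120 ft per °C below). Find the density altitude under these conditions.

ISA temperature at 600 ft = 15 − 2 × (600/1000) = 13.8°C.
ISA deviation = 1 − 13.8 = -12.8°C.
Density altitude = 600 + 120 × (-12.8) = 600 + (-1536) = -936 ft.

-936 ft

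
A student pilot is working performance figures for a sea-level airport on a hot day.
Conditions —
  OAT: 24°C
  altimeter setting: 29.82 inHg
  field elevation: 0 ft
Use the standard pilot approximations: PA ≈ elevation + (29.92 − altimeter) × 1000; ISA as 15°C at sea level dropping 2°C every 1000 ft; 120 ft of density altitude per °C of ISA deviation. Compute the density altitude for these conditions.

1204 ft

Pressure altitude = 0 + (29.92 − 29.82) × 1000 = 0 + (+100) = 100 ft.
ISA temperature at 100 ft = 15 − 2 × (100/1000) = 14.8°C.
ISA deviation = 24 − 14.8 = +9.2°C.
Density altitude = 100 + 120 × (9.2) = 1204 ft.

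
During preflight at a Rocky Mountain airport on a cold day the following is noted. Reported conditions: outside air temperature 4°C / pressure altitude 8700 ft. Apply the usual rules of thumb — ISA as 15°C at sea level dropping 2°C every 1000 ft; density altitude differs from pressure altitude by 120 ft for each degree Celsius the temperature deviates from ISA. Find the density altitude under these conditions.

ISA temperature at 8700 ft = 15 − 2 × (8700/1000) = -2.4°C.
ISA deviation = 4 − (-2.4) = +6.4°C.
Density altitude = 8700 + 120 × (6.4) = 8700 + (+768) = 9468 ft.

9468 ft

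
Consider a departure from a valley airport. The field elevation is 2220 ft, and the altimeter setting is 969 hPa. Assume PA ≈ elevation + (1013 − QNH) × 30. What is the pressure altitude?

3540 ft

Pressure correction = (1013 − 969) × 30 = +1320 ft.
Pressure altitude = 2220 + (+1320) = 3540 ft.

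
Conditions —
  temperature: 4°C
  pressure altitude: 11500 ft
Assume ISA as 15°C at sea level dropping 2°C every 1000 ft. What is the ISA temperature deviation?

ISA temperature at 11500 ft = 15 − 2 × (11500/1000) = -8°C.
Deviation = OAT − ISA = 4 − (-8) = +12°C.

ISA+12°C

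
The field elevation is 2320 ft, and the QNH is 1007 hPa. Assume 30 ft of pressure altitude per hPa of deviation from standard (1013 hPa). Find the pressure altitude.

Pressure correction = (1013 − 1007) × 30 = +180 ft.
Pressure altitude = 2320 + (+180) = 2500 ft.

2500 ft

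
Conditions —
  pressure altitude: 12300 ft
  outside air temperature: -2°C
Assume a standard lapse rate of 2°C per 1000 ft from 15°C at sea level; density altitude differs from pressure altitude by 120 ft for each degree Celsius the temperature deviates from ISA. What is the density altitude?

13212 ft

ISA temperature at 12300 ft = 15 − 2 × (12300/1000) = -9.6°C.
ISA deviation = -2 − (-9.6) = +7.6°C.
Density altitude = 12300 + 120 × (7.6) = 12300 + (+912) = 13212 ft.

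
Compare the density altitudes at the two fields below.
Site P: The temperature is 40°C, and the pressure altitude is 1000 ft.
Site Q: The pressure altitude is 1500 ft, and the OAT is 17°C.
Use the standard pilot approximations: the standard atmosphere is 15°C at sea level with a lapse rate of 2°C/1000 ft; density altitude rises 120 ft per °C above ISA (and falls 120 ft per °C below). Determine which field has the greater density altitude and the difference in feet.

Site P: ISA temp = 13°C, deviation +27°C, DA = 1000 + 120 × 27 = 4240 ft.
Site Q: ISA temp = 12°C, deviation +5°C, DA = 1500 + 120 × 5 = 2100 ft.
Site P is higher by 4240 − 2100 = 2140 ft.

Site P by 2140 ft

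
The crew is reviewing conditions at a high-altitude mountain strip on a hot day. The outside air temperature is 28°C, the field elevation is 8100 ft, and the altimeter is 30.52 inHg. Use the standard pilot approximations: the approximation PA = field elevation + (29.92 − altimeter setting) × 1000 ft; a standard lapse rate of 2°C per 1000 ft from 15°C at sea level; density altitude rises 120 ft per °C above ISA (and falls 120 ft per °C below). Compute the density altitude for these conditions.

Pressure altitude = 8100 + (29.92 − 30.52) × 1000 = 8100 + (-600) = 7500 ft.
ISA temperature at 7500 ft = 15 − 2 × (7500/1000) = 0°C.
ISA deviation = 28 − 0 = +28°C.
Density altitude = 7500 + 120 × (28) = 10860 ft.

10860 ft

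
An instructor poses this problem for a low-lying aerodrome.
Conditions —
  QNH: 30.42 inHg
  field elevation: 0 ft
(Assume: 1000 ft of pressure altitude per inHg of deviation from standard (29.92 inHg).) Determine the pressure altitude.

-500 ft

Pressure correction = (29.92 − 30.42) × 1000 = -500 ft.
Pressure altitude = 0 + (-500) = -500 ft.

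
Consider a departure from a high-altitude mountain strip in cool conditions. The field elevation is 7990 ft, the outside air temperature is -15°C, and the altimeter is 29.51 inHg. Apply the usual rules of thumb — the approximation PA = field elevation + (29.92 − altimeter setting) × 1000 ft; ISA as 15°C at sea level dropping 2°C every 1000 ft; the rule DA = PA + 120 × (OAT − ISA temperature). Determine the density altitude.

Pressure altitude = 7990 + (29.92 − 29.51) × 1000 = 7990 + (+410) = 8400 ft.
ISA temperature at 8400 ft = 15 − 2 × (8400/1000) = -1.8°C.
ISA deviation = -15 − (-1.8) = -13.2°C.
Density altitude = 8400 + 120 × (-13.2) = 6816 ft.

6816 ft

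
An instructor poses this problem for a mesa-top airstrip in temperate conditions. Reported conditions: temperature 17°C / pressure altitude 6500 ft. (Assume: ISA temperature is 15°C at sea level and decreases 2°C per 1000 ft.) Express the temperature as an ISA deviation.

ISA+15°C

ISA temperature at 6500 ft = 15 − 2 × (6500/1000) = 2°C.
Deviation = OAT − ISA = 17 − 2 = +15°C.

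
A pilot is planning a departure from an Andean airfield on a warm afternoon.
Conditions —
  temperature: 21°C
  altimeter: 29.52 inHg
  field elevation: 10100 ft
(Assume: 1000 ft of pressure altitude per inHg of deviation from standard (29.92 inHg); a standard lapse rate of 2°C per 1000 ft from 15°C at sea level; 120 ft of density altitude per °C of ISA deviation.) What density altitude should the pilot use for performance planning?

13740 ft

Pressure altitude = 10100 + (29.92 − 29.52) × 1000 = 10100 + (+400) = 10500 ft.
ISA temperature at 10500 ft = 15 − 2 × (10500/1000) = -6°C.
ISA deviation = 21 − (-6) = +27°C.
Density altitude = 10500 + 120 × (27) = 13740 ft.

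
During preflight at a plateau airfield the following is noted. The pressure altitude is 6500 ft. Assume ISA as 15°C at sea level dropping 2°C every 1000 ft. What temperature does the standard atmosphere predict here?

2°C

ISA temperature = 15 − 2 × (6500/1000) = 15 − 13 = 2°C.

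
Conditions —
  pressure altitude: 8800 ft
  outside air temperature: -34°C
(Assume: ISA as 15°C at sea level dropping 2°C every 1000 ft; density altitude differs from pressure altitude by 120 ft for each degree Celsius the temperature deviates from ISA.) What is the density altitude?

5032 ft

ISA temperature at 8800 ft = 15 − 2 × (8800/1000) = -2.6°C.
ISA deviation = -34 − (-2.6) = -31.4°C.
Density altitude = 8800 + 120 × (-31.4) = 8800 + (-3768) = 5032 ft.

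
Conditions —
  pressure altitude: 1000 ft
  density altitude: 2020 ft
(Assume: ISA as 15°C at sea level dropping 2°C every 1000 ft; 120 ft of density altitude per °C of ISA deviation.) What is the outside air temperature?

21.5°C

Density altitude − pressure altitude = 2020 − 1000 = +1020 ft.
At 120 ft/°C that is an ISA deviation of 1020/120 = +8.5°C.
ISA temperature at 1000 ft = 15 − 2 × (1000/1000) = 13°C.
OAT = ISA + deviation = 13 + (+8.5) = 21.5°C.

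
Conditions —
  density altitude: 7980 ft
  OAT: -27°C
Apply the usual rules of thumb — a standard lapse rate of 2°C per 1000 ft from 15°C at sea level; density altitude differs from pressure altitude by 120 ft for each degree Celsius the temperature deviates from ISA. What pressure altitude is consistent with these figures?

10500 ft

DA = PA + 120 × (OAT − (15 − 2·PA/1000)) = PA + 120·OAT − 1800 + 0.24·PA = 1.24·PA + 120·OAT − 1800.
So 1.24·PA = 7980 − 120 × (-27) + 1800 = 13020.
PA = 13020 / 1.24 = 10500 ft.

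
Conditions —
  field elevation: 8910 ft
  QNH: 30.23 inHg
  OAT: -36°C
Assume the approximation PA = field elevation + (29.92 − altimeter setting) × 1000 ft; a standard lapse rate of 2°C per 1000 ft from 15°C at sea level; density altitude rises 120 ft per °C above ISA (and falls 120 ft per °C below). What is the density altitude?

Pressure altitude = 8910 + (29.92 − 30.23) × 1000 = 8910 + (-310) = 8600 ft.
ISA temperature at 8600 ft = 15 − 2 × (8600/1000) = -2.2°C.
ISA deviation = -36 − (-2.2) = -33.8°C.
Density altitude = 8600 + 120 × (-33.8) = 4544 ft.

4544 ft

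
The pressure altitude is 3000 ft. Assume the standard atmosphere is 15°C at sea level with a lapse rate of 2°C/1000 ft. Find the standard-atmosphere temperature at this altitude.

ISA temperature = 15 − 2 × (3000/1000) = 15 − 6 = 9°C.

9°C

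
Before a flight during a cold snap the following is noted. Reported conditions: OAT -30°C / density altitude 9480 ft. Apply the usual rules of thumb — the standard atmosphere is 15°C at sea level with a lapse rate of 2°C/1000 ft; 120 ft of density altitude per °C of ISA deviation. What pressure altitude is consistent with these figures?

12000 ft

DA = PA + 120 × (OAT − (15 − 2·PA/1000)) = PA + 120·OAT − 1800 + 0.24·PA = 1.24·PA + 120·OAT − 1800.
So 1.24·PA = 9480 − 120 × (-30) + 1800 = 14880.
PA = 14880 / 1.24 = 12000 ft.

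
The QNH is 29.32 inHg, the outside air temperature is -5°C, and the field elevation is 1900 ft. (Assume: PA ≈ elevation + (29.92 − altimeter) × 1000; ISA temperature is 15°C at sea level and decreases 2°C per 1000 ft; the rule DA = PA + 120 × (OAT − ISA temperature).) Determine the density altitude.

Pressure altitude = 1900 + (29.92 − 29.32) × 1000 = 1900 + (+600) = 2500 ft.
ISA temperature at 2500 ft = 15 − 2 × (2500/1000) = 10°C.
ISA deviation = -5 − 10 = -15°C.
Density altitude = 2500 + 120 × (-15) = 700 ft.

700 ft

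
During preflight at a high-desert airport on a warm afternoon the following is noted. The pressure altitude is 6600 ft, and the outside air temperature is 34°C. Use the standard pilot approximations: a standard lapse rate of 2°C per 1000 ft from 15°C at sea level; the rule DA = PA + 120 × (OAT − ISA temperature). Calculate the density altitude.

10464 ft

ISA temperature at 6600 ft = 15 − 2 × (6600/1000) = 1.8°C.
ISA deviation = 34 − 1.8 = +32.2°C.
Density altitude = 6600 + 120 × (32.2) = 6600 + (+3864) = 10464 ft.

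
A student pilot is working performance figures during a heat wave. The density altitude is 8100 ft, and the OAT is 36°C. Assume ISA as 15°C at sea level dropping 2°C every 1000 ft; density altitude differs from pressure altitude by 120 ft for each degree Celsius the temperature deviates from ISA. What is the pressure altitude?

DA = PA + 120 × (OAT − (15 − 2·PA/1000)) = PA + 120·OAT − 1800 + 0.24·PA = 1.24·PA + 120·OAT − 1800.
So 1.24·PA = 8100 − 120 × 36 + 1800 = 5580.
PA = 5580 / 1.24 = 4500 ft.

4500 ft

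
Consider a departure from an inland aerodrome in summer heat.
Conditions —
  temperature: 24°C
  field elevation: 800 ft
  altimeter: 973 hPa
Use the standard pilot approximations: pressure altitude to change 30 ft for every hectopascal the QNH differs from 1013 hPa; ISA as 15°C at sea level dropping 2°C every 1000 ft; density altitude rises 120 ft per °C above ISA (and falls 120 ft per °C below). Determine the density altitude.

3560 ft

Pressure altitude = 800 + (1013 − 973) × 30 = 800 + (+1200) = 2000 ft.
ISA temperature at 2000 ft = 15 − 2 × (2000/1000) = 11°C.
ISA deviation = 24 − 11 = +13°C.
Density altitude = 2000 + 120 × (13) = 3560 ft.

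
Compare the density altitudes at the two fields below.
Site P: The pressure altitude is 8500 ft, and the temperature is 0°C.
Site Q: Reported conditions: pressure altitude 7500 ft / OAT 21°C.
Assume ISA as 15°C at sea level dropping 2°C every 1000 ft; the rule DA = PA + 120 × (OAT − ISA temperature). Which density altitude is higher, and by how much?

Site P: ISA temp = -2°C, deviation +2°C, DA = 8500 + 120 × 2 = 8740 ft.
Site Q: ISA temp = 0°C, deviation +21°C, DA = 7500 + 120 × 21 = 10020 ft.
Site Q is higher by 10020 − 8740 = 1280 ft.

Site Q by 1280 ft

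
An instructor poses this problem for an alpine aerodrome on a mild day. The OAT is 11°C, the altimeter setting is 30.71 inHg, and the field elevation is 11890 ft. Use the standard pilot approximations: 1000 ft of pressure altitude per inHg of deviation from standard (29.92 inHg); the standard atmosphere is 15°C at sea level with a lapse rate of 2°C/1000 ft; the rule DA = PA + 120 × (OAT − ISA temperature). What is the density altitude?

Pressure altitude = 11890 + (29.92 − 30.71) × 1000 = 11890 + (-790) = 11100 ft.
ISA temperature at 11100 ft = 15 − 2 × (11100/1000) = -7.2°C.
ISA deviation = 11 − (-7.2) = +18.2°C.
Density altitude = 11100 + 120 × (18.2) = 13284 ft.

13284 ft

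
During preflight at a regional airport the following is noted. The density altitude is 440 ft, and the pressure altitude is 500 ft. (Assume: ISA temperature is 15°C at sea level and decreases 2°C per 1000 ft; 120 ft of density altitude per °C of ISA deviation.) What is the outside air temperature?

13.5°C

Density altitude − pressure altitude = 440 − 500 = -60 ft.
At 120 ft/°C that is an ISA deviation of -60/120 = -0.5°C.
ISA temperature at 500 ft = 15 − 2 × (500/1000) = 14°C.
OAT = ISA + deviation = 14 + (-0.5) = 13.5°C.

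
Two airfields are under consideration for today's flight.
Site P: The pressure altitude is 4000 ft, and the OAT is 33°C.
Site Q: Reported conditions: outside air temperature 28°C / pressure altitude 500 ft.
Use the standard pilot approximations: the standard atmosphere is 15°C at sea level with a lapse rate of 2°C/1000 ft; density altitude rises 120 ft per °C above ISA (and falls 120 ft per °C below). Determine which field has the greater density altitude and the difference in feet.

Site P: ISA temp = 7°C, deviation +26°C, DA = 4000 + 120 × 26 = 7120 ft.
Site Q: ISA temp = 14°C, deviation +14°C, DA = 500 + 120 × 14 = 2180 ft.
Site P is higher by 7120 − 2180 = 4940 ft.

Site P by 4940 ft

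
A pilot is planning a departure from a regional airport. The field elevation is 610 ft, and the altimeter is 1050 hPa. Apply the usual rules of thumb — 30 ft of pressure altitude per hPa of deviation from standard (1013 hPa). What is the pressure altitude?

-500 ft

Pressure correction = (1013 − 1050) × 30 = -1110 ft.
Pressure altitude = 610 + (-1110) = -500 ft.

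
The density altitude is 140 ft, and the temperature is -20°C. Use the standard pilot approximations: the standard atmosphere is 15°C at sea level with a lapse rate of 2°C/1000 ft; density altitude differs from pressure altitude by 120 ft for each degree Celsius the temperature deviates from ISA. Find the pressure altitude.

3500 ft

DA = PA + 120 × (OAT − (15 − 2·PA/1000)) = PA + 120·OAT − 1800 + 0.24·PA = 1.24·PA + 120·OAT − 1800.
So 1.24·PA = 140 − 120 × (-20) + 1800 = 4340.
PA = 4340 / 1.24 = 3500 ft.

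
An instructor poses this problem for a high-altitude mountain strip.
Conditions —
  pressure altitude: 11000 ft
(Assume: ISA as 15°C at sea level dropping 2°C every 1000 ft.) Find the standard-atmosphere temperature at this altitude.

ISA temperature = 15 − 2 × (11000/1000) = 15 − 22 = -7°C.

-7°C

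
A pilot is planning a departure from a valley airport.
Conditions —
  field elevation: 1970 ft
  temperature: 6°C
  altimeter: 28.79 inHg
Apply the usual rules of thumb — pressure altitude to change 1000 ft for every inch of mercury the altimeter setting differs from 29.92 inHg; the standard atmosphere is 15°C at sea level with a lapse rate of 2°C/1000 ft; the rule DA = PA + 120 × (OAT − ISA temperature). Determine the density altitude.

Pressure altitude = 1970 + (29.92 − 28.79) × 1000 = 1970 + (+1130) = 3100 ft.
ISA temperature at 3100 ft = 15 − 2 × (3100/1000) = 8.8°C.
ISA deviation = 6 − 8.8 = -2.8°C.
Density altitude = 3100 + 120 × (-2.8) = 2764 ft.

2764 ft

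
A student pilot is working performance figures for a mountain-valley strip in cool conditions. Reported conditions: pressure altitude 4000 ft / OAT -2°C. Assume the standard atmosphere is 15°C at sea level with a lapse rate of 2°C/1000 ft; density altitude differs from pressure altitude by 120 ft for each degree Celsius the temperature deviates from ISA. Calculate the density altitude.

2920 ft

ISA temperature at 4000 ft = 15 − 2 × (4000/1000) = 7°C.
ISA deviation = -2 − 7 = -9°C.
Density altitude = 4000 + 120 × (-9) = 4000 + (-1080) = 2920 ft.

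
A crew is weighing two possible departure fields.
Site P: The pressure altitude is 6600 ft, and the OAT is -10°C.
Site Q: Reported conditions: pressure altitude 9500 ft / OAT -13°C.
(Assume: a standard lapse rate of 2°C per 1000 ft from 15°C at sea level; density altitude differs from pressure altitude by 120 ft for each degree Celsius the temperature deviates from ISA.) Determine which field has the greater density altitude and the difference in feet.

Site P: ISA temp = 1.8°C, deviation -11.8°C, DA = 6600 + 120 × (-11.8) = 5184 ft.
Site Q: ISA temp = -4°C, deviation -9°C, DA = 9500 + 120 × (-9) = 8420 ft.
Site Q is higher by 8420 − 5184 = 3236 ft.

Site Q by 3236 ft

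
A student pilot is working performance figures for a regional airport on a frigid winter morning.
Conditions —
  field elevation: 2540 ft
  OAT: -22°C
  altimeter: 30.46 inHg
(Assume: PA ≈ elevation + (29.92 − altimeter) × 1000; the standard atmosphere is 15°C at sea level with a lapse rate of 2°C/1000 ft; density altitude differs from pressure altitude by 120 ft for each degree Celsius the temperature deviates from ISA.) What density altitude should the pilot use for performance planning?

-1960 ft

Pressure altitude = 2540 + (29.92 − 30.46) × 1000 = 2540 + (-540) = 2000 ft.
ISA temperature at 2000 ft = 15 − 2 × (2000/1000) = 11°C.
ISA deviation = -22 − 11 = -33°C.
Density altitude = 2000 + 120 × (-33) = -1960 ft.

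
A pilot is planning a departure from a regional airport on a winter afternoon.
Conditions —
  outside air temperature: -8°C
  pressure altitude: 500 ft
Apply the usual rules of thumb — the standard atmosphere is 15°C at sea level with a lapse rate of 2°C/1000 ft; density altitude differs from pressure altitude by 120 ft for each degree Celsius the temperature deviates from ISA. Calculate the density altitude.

-2140 ft

ISA temperature at 500 ft = 15 − 2 × (500/1000) = 14°C.
ISA deviation = -8 − 14 = -22°C.
Density altitude = 500 + 120 × (-22) = 500 + (-2640) = -2140 ft.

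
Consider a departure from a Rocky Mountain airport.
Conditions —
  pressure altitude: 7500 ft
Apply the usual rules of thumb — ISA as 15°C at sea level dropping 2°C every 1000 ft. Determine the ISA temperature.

ISA temperature = 15 − 2 × (7500/1000) = 15 − 15 = 0°C.

0°C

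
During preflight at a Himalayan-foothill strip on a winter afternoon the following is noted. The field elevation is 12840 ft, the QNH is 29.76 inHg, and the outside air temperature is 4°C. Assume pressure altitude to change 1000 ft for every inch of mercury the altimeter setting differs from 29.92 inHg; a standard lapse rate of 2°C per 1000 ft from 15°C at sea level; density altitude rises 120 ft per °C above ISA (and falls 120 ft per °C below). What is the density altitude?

14800 ft

Pressure altitude = 12840 + (29.92 − 29.76) × 1000 = 12840 + (+160) = 13000 ft.
ISA temperature at 13000 ft = 15 − 2 × (13000/1000) = -11°C.
ISA deviation = 4 − (-11) = +15°C.
Density altitude = 13000 + 120 × (15) = 14800 ft.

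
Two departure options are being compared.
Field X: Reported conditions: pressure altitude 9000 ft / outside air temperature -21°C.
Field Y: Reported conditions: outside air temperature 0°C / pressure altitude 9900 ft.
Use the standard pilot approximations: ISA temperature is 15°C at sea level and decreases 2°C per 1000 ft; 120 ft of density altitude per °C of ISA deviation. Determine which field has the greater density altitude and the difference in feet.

Field X: ISA temp = -3°C, deviation -18°C, DA = 9000 + 120 × (-18) = 6840 ft.
Field Y: ISA temp = -4.8°C, deviation +4.8°C, DA = 9900 + 120 × 4.8 = 10476 ft.
Field Y is higher by 10476 − 6840 = 3636 ft.

Field Y by 3636 ft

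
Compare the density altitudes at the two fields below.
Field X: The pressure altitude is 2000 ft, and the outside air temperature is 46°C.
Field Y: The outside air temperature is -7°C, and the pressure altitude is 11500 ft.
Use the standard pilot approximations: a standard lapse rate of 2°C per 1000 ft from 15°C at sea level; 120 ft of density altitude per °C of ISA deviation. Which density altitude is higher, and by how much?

Field X: ISA temp = 11°C, deviation +35°C, DA = 2000 + 120 × 35 = 6200 ft.
Field Y: ISA temp = -8°C, deviation +1°C, DA = 11500 + 120 × 1 = 11620 ft.
Field Y is higher by 11620 − 6200 = 5420 ft.

Field Y by 5420 ft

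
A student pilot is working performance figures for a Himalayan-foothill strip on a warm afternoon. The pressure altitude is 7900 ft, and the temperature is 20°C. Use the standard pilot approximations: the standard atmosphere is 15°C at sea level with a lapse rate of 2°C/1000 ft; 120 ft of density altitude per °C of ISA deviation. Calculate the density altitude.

ISA temperature at 7900 ft = 15 − 2 × (7900/1000) = -0.8°C.
ISA deviation = 20 − (-0.8) = +20.8°C.
Density altitude = 7900 + 120 × (20.8) = 7900 + (+2496) = 10396 ft.

10396 ft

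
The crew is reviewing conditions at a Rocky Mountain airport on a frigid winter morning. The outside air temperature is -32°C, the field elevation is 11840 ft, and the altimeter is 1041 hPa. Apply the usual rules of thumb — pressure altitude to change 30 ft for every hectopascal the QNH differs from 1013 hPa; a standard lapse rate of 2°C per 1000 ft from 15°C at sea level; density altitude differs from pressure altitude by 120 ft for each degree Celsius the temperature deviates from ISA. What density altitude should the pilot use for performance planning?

8000 ft

Pressure altitude = 11840 + (1013 − 1041) × 30 = 11840 + (-840) = 11000 ft.
ISA temperature at 11000 ft = 15 − 2 × (11000/1000) = -7°C.
ISA deviation = -32 − (-7) = -25°C.
Density altitude = 11000 + 120 × (-25) = 8000 ft.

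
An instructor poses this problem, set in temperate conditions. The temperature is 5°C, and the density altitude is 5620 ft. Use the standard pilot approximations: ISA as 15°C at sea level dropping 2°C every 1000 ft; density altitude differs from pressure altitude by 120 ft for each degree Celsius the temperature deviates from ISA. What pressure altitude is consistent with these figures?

DA = PA + 120 × (OAT − (15 − 2·PA/1000)) = PA + 120·OAT − 1800 + 0.24·PA = 1.24·PA + 120·OAT − 1800.
So 1.24·PA = 5620 − 120 × 5 + 1800 = 6820.
PA = 6820 / 1.24 = 5500 ft.

5500 ft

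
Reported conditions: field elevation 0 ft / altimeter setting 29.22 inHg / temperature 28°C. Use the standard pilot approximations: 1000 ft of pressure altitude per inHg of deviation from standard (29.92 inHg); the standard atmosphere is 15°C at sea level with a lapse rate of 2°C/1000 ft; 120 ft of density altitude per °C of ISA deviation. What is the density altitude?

2428 ft

Pressure altitude = 0 + (29.92 − 29.22) × 1000 = 0 + (+700) = 700 ft.
ISA temperature at 700 ft = 15 − 2 × (700/1000) = 13.6°C.
ISA deviation = 28 − 13.6 = +14.4°C.
Density altitude = 700 + 120 × (14.4) = 2428 ft.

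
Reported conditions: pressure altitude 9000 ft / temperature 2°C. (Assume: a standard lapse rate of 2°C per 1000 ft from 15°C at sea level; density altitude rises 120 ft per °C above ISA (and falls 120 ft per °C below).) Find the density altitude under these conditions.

9600 ft

ISA temperature at 9000 ft = 15 − 2 × (9000/1000) = -3°C.
ISA deviation = 2 − (-3) = +5°C.
Density altitude = 9000 + 120 × (5) = 9000 + (+600) = 9600 ft.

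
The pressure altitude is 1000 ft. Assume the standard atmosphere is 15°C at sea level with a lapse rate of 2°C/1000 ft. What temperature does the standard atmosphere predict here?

13°C

ISA temperature = 15 − 2 × (1000/1000) = 15 − 2 = 13°C.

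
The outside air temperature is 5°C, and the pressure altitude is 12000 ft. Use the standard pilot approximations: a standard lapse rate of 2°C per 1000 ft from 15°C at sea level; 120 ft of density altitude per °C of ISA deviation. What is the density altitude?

13680 ft

ISA temperature at 12000 ft = 15 − 2 × (12000/1000) = -9°C.
ISA deviation = 5 − (-9) = +14°C.
Density altitude = 12000 + 120 × (14) = 12000 + (+1680) = 13680 ft.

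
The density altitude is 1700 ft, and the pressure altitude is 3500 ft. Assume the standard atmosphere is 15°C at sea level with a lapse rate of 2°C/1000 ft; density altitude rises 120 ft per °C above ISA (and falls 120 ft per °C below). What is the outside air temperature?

Density altitude − pressure altitude = 1700 − 3500 = -1800 ft.
At 120 ft/°C that is an ISA deviation of -1800/120 = -15°C.
ISA temperature at 3500 ft = 15 − 2 × (3500/1000) = 8°C.
OAT = ISA + deviation = 8 + (-15) = -7°C.

-7°C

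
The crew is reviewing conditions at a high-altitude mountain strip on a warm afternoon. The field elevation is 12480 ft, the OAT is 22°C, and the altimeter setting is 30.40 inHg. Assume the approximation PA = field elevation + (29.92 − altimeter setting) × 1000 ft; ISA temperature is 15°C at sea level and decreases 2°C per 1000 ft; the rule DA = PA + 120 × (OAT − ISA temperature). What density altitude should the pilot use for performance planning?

15720 ft

Pressure altitude = 12480 + (29.92 − 30.40) × 1000 = 12480 + (-480) = 12000 ft.
ISA temperature at 12000 ft = 15 − 2 × (12000/1000) = -9°C.
ISA deviation = 22 − (-9) = +31°C.
Density altitude = 12000 + 120 × (31) = 15720 ft.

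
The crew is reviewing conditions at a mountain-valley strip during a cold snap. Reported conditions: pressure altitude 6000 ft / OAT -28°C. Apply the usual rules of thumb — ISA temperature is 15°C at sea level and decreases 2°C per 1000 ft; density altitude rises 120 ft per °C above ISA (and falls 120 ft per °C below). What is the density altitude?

ISA temperature at 6000 ft = 15 − 2 × (6000/1000) = 3°C.
ISA deviation = -28 − 3 = -31°C.
Density altitude = 6000 + 120 × (-31) = 6000 + (-3720) = 2280 ft.

2280 ft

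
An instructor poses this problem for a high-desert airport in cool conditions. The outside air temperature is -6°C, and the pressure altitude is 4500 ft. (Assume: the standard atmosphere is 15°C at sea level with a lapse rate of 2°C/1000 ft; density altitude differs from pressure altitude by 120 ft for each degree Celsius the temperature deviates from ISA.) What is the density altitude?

3060 ft

ISA temperature at 4500 ft = 15 − 2 × (4500/1000) = 6°C.
ISA deviation = -6 − 6 = -12°C.
Density altitude = 4500 + 120 × (-12) = 4500 + (-1440) = 3060 ft.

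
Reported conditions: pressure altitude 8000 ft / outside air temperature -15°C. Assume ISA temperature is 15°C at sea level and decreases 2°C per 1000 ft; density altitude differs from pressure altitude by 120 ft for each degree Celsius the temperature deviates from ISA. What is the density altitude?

6320 ft

ISA temperature at 8000 ft = 15 − 2 × (8000/1000) = -1°C.
ISA deviation = -15 − (-1) = -14°C.
Density altitude = 8000 + 120 × (-14) = 8000 + (-1680) = 6320 ft.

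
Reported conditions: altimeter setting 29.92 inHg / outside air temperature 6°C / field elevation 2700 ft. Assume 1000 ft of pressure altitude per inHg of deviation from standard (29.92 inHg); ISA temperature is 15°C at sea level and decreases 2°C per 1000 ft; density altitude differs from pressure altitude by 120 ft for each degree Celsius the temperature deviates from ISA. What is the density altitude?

Pressure altitude = 2700 + (29.92 − 29.92) × 1000 = 2700 + (0) = 2700 ft.
ISA temperature at 2700 ft = 15 − 2 × (2700/1000) = 9.6°C.
ISA deviation = 6 − 9.6 = -3.6°C.
Density altitude = 2700 + 120 × (-3.6) = 2268 ft.

2268 ft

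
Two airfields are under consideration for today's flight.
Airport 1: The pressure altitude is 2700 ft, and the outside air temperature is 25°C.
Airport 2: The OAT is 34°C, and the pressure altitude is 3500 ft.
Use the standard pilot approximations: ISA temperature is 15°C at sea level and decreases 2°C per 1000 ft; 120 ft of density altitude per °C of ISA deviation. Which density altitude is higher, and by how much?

Airport 1: ISA temp = 9.6°C, deviation +15.4°C, DA = 2700 + 120 × 15.4 = 4548 ft.
Airport 2: ISA temp = 8°C, deviation +26°C, DA = 3500 + 120 × 26 = 6620 ft.
Airport 2 is higher by 6620 − 4548 = 2072 ft.

Airport 2 by 2072 ft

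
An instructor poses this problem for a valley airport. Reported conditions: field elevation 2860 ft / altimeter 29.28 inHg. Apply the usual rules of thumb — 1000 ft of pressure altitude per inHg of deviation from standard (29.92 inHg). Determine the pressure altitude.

Pressure correction = (29.92 − 29.28) × 1000 = +640 ft.
Pressure altitude = 2860 + (+640) = 3500 ft.

3500 ft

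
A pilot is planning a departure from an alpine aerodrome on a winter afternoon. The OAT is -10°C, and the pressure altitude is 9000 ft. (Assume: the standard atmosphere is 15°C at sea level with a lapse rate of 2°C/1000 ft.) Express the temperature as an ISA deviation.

ISA-7°C

ISA temperature at 9000 ft = 15 − 2 × (9000/1000) = -3°C.
Deviation = OAT − ISA = -10 − (-3) = -7°C.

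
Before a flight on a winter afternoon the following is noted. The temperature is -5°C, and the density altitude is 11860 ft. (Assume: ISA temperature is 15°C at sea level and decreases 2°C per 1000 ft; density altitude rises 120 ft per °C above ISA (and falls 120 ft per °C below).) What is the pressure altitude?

DA = PA + 120 × (OAT − (15 − 2·PA/1000)) = PA + 120·OAT − 1800 + 0.24·PA = 1.24·PA + 120·OAT − 1800.
So 1.24·PA = 11860 − 120 × (-5) + 1800 = 14260.
PA = 14260 / 1.24 = 11500 ft.

11500 ft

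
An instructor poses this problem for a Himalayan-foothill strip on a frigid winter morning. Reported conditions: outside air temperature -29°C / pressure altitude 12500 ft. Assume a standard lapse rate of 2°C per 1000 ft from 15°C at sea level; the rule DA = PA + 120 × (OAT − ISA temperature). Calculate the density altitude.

10220 ft

ISA temperature at 12500 ft = 15 − 2 × (12500/1000) = -10°C.
ISA deviation = -29 − (-10) = -19°C.
Density altitude = 12500 + 120 × (-19) = 12500 + (-2280) = 10220 ft.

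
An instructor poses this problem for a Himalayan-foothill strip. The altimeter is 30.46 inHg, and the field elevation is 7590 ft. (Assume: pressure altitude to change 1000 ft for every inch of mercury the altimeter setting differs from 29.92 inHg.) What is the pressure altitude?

Pressure correction = (29.92 − 30.46) × 1000 = -540 ft.
Pressure altitude = 7590 + (-540) = 7050 ft.

7050 ft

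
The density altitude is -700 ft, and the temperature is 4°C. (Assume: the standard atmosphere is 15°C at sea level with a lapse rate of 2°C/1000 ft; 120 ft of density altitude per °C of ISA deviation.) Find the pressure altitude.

500 ft

DA = PA + 120 × (OAT − (15 − 2·PA/1000)) = PA + 120·OAT − 1800 + 0.24·PA = 1.24·PA + 120·OAT − 1800.
So 1.24·PA = -700 − 120 × 4 + 1800 = 620.
PA = 620 / 1.24 = 500 ft.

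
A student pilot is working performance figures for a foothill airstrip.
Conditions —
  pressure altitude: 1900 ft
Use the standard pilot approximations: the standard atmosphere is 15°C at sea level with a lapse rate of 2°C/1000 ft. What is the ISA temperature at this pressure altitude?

11.2°C

ISA temperature = 15 − 2 × (1900/1000) = 15 − 3.8 = 11.2°C.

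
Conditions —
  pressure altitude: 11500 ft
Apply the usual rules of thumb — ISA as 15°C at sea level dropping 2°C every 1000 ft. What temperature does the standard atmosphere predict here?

-8°C

ISA temperature = 15 − 2 × (11500/1000) = 15 − 23 = -8°C.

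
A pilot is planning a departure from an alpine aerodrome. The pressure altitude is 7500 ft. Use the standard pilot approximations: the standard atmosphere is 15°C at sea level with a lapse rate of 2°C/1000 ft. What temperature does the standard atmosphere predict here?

ISA temperature = 15 − 2 × (7500/1000) = 15 − 15 = 0°C.

0°C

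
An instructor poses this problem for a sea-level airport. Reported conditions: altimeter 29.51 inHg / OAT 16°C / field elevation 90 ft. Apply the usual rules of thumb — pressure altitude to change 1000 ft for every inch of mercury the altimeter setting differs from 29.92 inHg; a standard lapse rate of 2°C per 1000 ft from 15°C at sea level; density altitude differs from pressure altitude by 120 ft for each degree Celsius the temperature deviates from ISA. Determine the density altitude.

740 ft

Pressure altitude = 90 + (29.92 − 29.51) × 1000 = 90 + (+410) = 500 ft.
ISA temperature at 500 ft = 15 − 2 × (500/1000) = 14°C.
ISA deviation = 16 − 14 = +2°C.
Density altitude = 500 + 120 × (2) = 740 ft.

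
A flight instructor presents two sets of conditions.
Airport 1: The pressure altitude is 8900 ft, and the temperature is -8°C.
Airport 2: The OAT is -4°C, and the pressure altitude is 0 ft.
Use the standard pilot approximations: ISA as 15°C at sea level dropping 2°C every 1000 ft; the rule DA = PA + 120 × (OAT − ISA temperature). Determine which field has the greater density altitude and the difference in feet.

Airport 1: ISA temp = -2.8°C, deviation -5.2°C, DA = 8900 + 120 × (-5.2) = 8276 ft.
Airport 2: ISA temp = 15°C, deviation -19°C, DA = 0 + 120 × (-19) = -2280 ft.
Airport 1 is higher by 8276 − (-2280) = 10556 ft.

Airport 1 by 10556 ft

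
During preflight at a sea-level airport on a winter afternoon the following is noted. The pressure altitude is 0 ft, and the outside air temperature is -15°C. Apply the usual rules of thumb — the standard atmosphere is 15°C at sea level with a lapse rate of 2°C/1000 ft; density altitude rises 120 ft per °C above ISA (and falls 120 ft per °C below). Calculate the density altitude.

-3600 ft

ISA temperature at 0 ft = 15 − 2 × (0/1000) = 15°C.
ISA deviation = -15 − 15 = -30°C.
Density altitude = 0 + 120 × (-30) = 0 + (-3600) = -3600 ft.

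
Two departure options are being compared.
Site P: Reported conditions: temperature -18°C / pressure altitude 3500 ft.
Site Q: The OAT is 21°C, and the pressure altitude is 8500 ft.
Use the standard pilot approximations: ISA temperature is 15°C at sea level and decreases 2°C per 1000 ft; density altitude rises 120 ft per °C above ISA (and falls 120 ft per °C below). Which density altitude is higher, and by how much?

Site Q by 10880 ft

Site P: ISA temp = 8°C, deviation -26°C, DA = 3500 + 120 × (-26) = 380 ft.
Site Q: ISA temp = -2°C, deviation +23°C, DA = 8500 + 120 × 23 = 11260 ft.
Site Q is higher by 11260 − 380 = 10880 ft.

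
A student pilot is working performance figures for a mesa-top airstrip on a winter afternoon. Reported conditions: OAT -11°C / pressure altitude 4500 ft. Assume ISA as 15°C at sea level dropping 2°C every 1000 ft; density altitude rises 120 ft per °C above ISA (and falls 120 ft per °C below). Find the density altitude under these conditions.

ISA temperature at 4500 ft = 15 − 2 × (4500/1000) = 6°C.
ISA deviation = -11 − 6 = -17°C.
Density altitude = 4500 + 120 × (-17) = 4500 + (-2040) = 2460 ft.

2460 ft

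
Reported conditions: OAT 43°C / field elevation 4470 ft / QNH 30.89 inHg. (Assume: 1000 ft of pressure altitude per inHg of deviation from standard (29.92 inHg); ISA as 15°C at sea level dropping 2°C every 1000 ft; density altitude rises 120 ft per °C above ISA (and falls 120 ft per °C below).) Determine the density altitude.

7700 ft

Pressure altitude = 4470 + (29.92 − 30.89) × 1000 = 4470 + (-970) = 3500 ft.
ISA temperature at 3500 ft = 15 − 2 × (3500/1000) = 8°C.
ISA deviation = 43 − 8 = +35°C.
Density altitude = 3500 + 120 × (35) = 7700 ft.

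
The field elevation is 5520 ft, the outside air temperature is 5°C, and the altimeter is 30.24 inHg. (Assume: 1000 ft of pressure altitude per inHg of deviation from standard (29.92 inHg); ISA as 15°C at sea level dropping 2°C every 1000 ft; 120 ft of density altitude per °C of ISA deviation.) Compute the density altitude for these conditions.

5248 ft

Pressure altitude = 5520 + (29.92 − 30.24) × 1000 = 5520 + (-320) = 5200 ft.
ISA temperature at 5200 ft = 15 − 2 × (5200/1000) = 4.6°C.
ISA deviation = 5 − 4.6 = +0.4°C.
Density altitude = 5200 + 120 × (0.4) = 5248 ft.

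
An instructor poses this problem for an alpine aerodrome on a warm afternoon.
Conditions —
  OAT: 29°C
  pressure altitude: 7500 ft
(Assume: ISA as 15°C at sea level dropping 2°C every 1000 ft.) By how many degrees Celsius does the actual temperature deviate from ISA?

ISA+29°C

ISA temperature at 7500 ft = 15 − 2 × (7500/1000) = 0°C.
Deviation = OAT − ISA = 29 − 0 = +29°C.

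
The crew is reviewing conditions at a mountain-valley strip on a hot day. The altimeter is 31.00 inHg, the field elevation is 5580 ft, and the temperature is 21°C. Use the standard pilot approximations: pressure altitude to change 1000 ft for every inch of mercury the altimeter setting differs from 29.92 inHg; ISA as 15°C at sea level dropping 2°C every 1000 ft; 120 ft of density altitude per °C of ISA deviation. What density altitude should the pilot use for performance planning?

6300 ft

Pressure altitude = 5580 + (29.92 − 31.00) × 1000 = 5580 + (-1080) = 4500 ft.
ISA temperature at 4500 ft = 15 − 2 × (4500/1000) = 6°C.
ISA deviation = 21 − 6 = +15°C.
Density altitude = 4500 + 120 × (15) = 6300 ft.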